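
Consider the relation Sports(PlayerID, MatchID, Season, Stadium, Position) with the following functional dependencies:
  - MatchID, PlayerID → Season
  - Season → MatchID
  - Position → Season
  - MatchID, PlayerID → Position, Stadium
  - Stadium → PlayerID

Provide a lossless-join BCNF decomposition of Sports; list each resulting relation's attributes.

{MatchID, Season}; {PlayerID, Stadium}; {Position, Season}; {Position, Stadium}

Candidate keys of the original relation: {MatchID, PlayerID}, {MatchID, Stadium}, {PlayerID, Position}, {PlayerID, Season}, {Position, Stadium}, {Season, Stadium}.
Within {MatchID, PlayerID, Position, Season, Stadium}: {Season}⁺ ∩ {MatchID, PlayerID, Position, Season, Stadium} = {MatchID, Season}, not the whole set, so Season → MatchID violates BCNF; decompose into {MatchID, Season} and {PlayerID, Position, Season, Stadium}.
{MatchID, Season}: every determinant is a superkey — BCNF.
Within {PlayerID, Position, Season, Stadium}: {Position}⁺ ∩ {PlayerID, Position, Season, Stadium} = {Position, Season}, not the whole set, so Position → Season violates BCNF; decompose into {Position, Season} and {PlayerID, Position, Stadium}.
{Position, Season}: every determinant is a superkey — BCNF.
Within {PlayerID, Position, Stadium}: {Stadium}⁺ ∩ {PlayerID, Position, Stadium} = {PlayerID, Stadium}, not the whole set, so Stadium → PlayerID violates BCNF; decompose into {PlayerID, Stadium} and {Position, Stadium}.
{PlayerID, Stadium}: every determinant is a superkey — BCNF.
{Position, Stadium}: every determinant is a superkey — BCNF.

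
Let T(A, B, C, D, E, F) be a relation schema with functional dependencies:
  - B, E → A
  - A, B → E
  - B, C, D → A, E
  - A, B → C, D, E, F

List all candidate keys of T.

Attributes never on any right-hand side: {B} — every candidate key must contain it.
{A, B} is a candidate key since {A, B}⁺ = {A, B, C, D, E, F} covers every attribute.
{B, E} is a candidate key since {B, E}⁺ = {A, B, C, D, E, F} covers every attribute.
{B, C, D} is a candidate key since {B, C, D}⁺ = {A, B, C, D, E, F} covers every attribute.
Any other superkey properly contains one of these, so there are no further candidate keys.

{A, B}, {B, C, D}, {B, E}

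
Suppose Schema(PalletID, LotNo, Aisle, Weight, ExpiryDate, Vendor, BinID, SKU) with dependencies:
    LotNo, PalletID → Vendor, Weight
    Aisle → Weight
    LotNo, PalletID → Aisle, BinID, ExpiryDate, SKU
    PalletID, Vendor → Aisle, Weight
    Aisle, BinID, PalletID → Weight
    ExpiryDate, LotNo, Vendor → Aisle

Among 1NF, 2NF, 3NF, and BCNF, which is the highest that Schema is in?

Candidate key: {LotNo, PalletID}. Prime attributes: {LotNo, PalletID}.
Aisle → Weight: {Aisle}⁺ = {Aisle, Weight}, which is not all of the attributes, so the left side is not a superkey — BCNF is violated.
Because {Weight} is non-prime and the left side of Aisle → Weight is not a superkey, the relation is not in 3NF.
Checking every proper subset of each key, none determines a non-prime attribute — 2NF is satisfied.

2NF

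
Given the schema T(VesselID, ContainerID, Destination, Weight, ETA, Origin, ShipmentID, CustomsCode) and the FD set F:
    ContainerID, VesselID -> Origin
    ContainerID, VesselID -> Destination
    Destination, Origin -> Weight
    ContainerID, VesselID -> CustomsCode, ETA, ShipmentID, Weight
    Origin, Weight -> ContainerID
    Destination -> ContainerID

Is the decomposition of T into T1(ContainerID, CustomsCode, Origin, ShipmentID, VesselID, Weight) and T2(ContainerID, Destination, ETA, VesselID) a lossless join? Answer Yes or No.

Yes

Common attributes: {ContainerID, VesselID}; their closure is {ContainerID, CustomsCode, Destination, ETA, Origin, ShipmentID, VesselID, Weight}.
T1 is contained in that closure, so T1 ∩ T2 -> T1 holds and the join is lossless.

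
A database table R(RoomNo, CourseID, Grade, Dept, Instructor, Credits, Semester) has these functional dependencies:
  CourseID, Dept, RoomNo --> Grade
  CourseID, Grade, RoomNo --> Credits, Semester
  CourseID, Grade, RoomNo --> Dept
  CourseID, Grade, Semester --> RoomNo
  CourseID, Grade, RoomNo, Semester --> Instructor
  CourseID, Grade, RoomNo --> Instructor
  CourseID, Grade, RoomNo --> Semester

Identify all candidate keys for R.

{CourseID, Dept, RoomNo}, {CourseID, Grade, RoomNo}, {CourseID, Grade, Semester}

No FD produces {CourseID}, so it must be in every candidate key.
Closure of {CourseID, Dept, RoomNo} is {CourseID, Credits, Dept, Grade, Instructor, RoomNo, Semester}, the whole schema; {CourseID, Dept, RoomNo} is a candidate key.
Closure of {CourseID, Grade, RoomNo} is {CourseID, Credits, Dept, Grade, Instructor, RoomNo, Semester}, the whole schema; {CourseID, Grade, RoomNo} is a candidate key.
Closure of {CourseID, Grade, Semester} is {CourseID, Credits, Dept, Grade, Instructor, RoomNo, Semester}, the whole schema; {CourseID, Grade, Semester} is a candidate key.
Any other superkey properly contains one of these, so there are no further candidate keys.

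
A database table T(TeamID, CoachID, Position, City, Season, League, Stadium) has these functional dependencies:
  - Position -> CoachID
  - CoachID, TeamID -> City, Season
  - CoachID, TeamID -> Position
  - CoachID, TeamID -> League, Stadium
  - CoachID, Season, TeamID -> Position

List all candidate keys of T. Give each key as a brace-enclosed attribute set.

{TeamID} never appears on the right of any FD, so every key must include it.
{CoachID, TeamID} is a candidate key since {CoachID, TeamID}⁺ = {City, CoachID, League, Position, Season, Stadium, TeamID} covers every attribute.
{Position, TeamID} is a candidate key since {Position, TeamID}⁺ = {City, CoachID, League, Position, Season, Stadium, TeamID} covers every attribute.
No proper subset of any of these is a key, and no other minimal superkey exists.

{CoachID, TeamID}, {Position, TeamID}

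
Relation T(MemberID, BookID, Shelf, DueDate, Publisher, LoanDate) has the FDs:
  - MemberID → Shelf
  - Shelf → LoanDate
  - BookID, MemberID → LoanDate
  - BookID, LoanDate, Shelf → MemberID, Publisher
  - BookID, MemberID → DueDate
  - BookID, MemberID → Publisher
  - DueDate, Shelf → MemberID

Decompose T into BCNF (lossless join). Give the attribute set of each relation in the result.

Candidate keys of the original relation: {BookID, MemberID}, {BookID, Shelf}.
{BookID, DueDate, LoanDate, MemberID, Publisher, Shelf}: {MemberID} determines {LoanDate, MemberID, Shelf} here but is not a superkey — split on MemberID → LoanDate, Shelf, giving {LoanDate, MemberID, Shelf} and {BookID, DueDate, MemberID, Publisher}.
{LoanDate, MemberID, Shelf}: {Shelf} determines {LoanDate, Shelf} here but is not a superkey — split on Shelf → LoanDate, giving {LoanDate, Shelf} and {MemberID, Shelf}.
{LoanDate, Shelf} has no BCNF violation.
{MemberID, Shelf} has no BCNF violation.
{BookID, DueDate, MemberID, Publisher} has no BCNF violation.

{BookID, DueDate, MemberID, Publisher}; {LoanDate, Shelf}; {MemberID, Shelf}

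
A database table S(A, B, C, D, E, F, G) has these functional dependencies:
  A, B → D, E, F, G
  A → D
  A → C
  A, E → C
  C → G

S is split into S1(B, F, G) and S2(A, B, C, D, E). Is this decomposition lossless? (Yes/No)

S1 ∩ S2 = {B}; its closure under F is {B}.
The closure covers neither S1 nor S2 entirely; the join is not lossless.

No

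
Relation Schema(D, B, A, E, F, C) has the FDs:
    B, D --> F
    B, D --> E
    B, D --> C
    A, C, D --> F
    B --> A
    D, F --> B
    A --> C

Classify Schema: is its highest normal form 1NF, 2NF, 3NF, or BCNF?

Candidate keys: {A, D}, {B, D}, {D, F}. Prime attributes: {A, B, D, F}.
B --> A breaks BCNF: {B}⁺ = {A, B, C}, so {B} is not a superkey.
Because {C} is non-prime and the left side of A --> C is not a superkey, the relation is not in 3NF.
Since {A} ⊂ {A, D} and {A}⁺ ⊇ {C} with {C} non-prime, there is a partial dependency; 2NF fails.

1NF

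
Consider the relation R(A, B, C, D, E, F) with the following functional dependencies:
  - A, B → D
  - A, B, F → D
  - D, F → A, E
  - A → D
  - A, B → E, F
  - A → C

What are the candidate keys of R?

No FD produces {B}, so it must be in every candidate key.
{A, B} is a candidate key since {A, B}⁺ = {A, B, C, D, E, F} covers every attribute.
{B, D, F} is a candidate key since {B, D, F}⁺ = {A, B, C, D, E, F} covers every attribute.
No proper subset of any of these is a key, and no other minimal superkey exists.

{A, B}, {B, D, F}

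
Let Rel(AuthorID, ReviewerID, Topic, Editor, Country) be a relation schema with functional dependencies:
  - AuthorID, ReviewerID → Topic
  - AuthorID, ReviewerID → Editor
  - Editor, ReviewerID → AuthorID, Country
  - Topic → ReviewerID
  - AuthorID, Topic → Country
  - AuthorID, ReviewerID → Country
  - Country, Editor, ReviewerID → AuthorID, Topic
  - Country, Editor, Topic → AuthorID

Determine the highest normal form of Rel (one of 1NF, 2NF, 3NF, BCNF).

Candidate keys: {AuthorID, ReviewerID}, {AuthorID, Topic}, {Editor, ReviewerID}, {Editor, Topic}. Prime attributes: {AuthorID, Editor, ReviewerID, Topic}.
Topic → ReviewerID breaks BCNF: {Topic}⁺ = {ReviewerID, Topic}, so {Topic} is not a superkey.
But every attribute on its right side ({ReviewerID}) is prime, and the same holds for every other non-superkey FD, so 3NF still holds.

3NF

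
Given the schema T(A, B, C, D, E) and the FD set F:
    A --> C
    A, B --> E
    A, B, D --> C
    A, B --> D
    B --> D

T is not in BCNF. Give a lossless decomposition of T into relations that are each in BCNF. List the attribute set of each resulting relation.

Candidate key of the original relation: {A, B}.
{A, B, C, D, E}: {A} determines {A, C} here but is not a superkey — split on A --> C, giving {A, C} and {A, B, D, E}.
{A, C} has no BCNF violation.
{A, B, D, E}: {B} determines {B, D} here but is not a superkey — split on B --> D, giving {B, D} and {A, B, E}.
{B, D} has no BCNF violation.
{A, B, E} has no BCNF violation.

{A, B, E}; {A, C}; {B, D}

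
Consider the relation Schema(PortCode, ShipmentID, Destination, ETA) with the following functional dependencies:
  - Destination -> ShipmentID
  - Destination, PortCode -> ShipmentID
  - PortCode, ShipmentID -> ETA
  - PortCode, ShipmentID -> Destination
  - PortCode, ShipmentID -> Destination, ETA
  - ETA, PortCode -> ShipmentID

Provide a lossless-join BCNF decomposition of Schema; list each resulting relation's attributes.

Candidate keys of the original relation: {Destination, PortCode}, {ETA, PortCode}, {PortCode, ShipmentID}.
{Destination, ETA, PortCode, ShipmentID}: {Destination} determines {Destination, ShipmentID} here but is not a superkey — split on Destination -> ShipmentID, giving {Destination, ShipmentID} and {Destination, ETA, PortCode}.
{Destination, ShipmentID} has no BCNF violation.
{Destination, ETA, PortCode} has no BCNF violation.

{Destination, ETA, PortCode}; {Destination, ShipmentID}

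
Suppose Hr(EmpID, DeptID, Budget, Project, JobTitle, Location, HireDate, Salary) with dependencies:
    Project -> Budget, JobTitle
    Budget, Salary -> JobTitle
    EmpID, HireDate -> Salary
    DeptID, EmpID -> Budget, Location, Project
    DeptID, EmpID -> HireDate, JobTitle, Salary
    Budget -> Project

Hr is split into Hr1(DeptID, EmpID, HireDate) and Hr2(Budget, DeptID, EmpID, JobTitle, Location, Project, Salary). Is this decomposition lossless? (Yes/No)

Yes

Common attributes: {DeptID, EmpID}; their closure is {Budget, DeptID, EmpID, HireDate, JobTitle, Location, Project, Salary}.
Hr1 is contained in that closure, so Hr1 ∩ Hr2 -> Hr1 holds and the join is lossless.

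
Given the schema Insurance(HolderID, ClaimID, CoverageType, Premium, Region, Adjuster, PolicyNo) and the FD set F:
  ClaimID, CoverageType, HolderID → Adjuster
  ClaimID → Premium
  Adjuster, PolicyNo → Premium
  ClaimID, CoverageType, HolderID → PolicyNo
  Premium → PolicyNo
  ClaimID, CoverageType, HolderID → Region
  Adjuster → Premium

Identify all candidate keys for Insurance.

No FD produces {ClaimID, CoverageType, HolderID}, so they must be in every candidate key.
{ClaimID, CoverageType, HolderID}⁺ = {Adjuster, ClaimID, CoverageType, HolderID, PolicyNo, Premium, Region}, which is every attribute, so {ClaimID, CoverageType, HolderID} is a candidate key.
No smaller or unrelated set reaches every attribute, so there are no other keys.

{ClaimID, CoverageType, HolderID}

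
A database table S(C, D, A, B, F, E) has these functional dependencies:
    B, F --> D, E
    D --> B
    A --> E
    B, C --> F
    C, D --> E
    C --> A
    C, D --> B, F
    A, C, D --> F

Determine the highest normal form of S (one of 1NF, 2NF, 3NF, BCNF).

1NF

Candidate keys: {B, C}, {C, D}. Prime attributes: {B, C, D}.
B, F --> D, E breaks BCNF: {B, F}⁺ = {B, D, E, F}, so {B, F} is not a superkey.
Because {E} is non-prime and the left side of B, F --> D, E is not a superkey, the relation is not in 3NF.
Since {C} ⊂ {B, C} and {C}⁺ ⊇ {A, E} with {A, E} non-prime, there is a partial dependency; 2NF fails.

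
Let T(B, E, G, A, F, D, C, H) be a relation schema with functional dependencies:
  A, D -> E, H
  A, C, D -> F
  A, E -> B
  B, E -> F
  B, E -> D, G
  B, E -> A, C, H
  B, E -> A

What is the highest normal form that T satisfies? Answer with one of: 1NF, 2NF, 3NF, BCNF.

BCNF

Candidate keys: {A, D}, {A, E}, {B, E}. Prime attributes: {A, B, D, E}.
The left-hand side of every FD is a superkey, so BCNF is satisfied.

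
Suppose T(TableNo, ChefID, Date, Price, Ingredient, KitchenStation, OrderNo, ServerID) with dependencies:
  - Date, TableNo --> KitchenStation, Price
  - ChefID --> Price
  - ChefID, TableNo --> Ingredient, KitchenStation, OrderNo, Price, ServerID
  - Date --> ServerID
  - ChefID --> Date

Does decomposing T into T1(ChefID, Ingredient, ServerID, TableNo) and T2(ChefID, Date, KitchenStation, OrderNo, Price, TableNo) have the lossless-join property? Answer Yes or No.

Yes

Common attributes: {ChefID, TableNo}; their closure is {ChefID, Date, Ingredient, KitchenStation, OrderNo, Price, ServerID, TableNo}.
Since T1 ⊆ {ChefID, Date, Ingredient, KitchenStation, OrderNo, Price, ServerID, TableNo}, the intersection is a superkey of T1; the decomposition is lossless.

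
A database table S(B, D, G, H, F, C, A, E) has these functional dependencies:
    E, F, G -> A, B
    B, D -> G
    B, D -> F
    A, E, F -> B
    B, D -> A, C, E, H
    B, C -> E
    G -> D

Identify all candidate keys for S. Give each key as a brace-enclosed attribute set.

{A, D, E, F}, {B, D}, {B, G}, {E, F, G}

{B, D}⁺ = {A, B, C, D, E, F, G, H}, which is every attribute, so {B, D} is a candidate key.
{B, G}⁺ = {A, B, C, D, E, F, G, H}, which is every attribute, so {B, G} is a candidate key.
{E, F, G}⁺ = {A, B, C, D, E, F, G, H}, which is every attribute, so {E, F, G} is a candidate key.
{A, D, E, F}⁺ = {A, B, C, D, E, F, G, H}, which is every attribute, so {A, D, E, F} is a candidate key.
No proper subset of any of these is a key, and no other minimal superkey exists.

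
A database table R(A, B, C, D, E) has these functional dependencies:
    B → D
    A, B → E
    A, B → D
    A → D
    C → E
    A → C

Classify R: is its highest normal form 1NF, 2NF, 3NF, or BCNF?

1NF

Candidate key: {A, B}. Prime attributes: {A, B}.
B → D breaks BCNF: {B}⁺ = {B, D}, so {B} is not a superkey.
Because {D} is non-prime and the left side of B → D is not a superkey, the relation is not in 3NF.
{A} is a proper subset of the key {A, B}, and {A}⁺ contains the non-prime attributes {C, D, E} — a partial dependency, so 2NF is violated.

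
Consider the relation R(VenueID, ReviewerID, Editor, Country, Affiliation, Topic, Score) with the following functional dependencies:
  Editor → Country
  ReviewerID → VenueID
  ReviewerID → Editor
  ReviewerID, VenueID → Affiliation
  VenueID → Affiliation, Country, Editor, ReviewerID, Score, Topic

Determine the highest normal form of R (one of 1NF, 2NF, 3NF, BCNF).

Candidate keys: {ReviewerID}, {VenueID}. Prime attributes: {ReviewerID, VenueID}.
Editor → Country breaks BCNF: {Editor}⁺ = {Country, Editor}, so {Editor} is not a superkey.
Editor → Country determines the non-prime attribute {Country} from a non-superkey — 3NF is violated.
Every candidate key is a single attribute, so no partial dependency is possible; 2NF holds.

2NF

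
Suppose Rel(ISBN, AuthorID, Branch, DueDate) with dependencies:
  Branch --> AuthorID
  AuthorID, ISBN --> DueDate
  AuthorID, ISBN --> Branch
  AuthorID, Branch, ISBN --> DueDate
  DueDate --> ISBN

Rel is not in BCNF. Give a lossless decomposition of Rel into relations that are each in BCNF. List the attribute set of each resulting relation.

{AuthorID, Branch}; {Branch, DueDate}; {DueDate, ISBN}

Candidate keys of the original relation: {AuthorID, DueDate}, {AuthorID, ISBN}, {Branch, DueDate}, {Branch, ISBN}.
{AuthorID, Branch, DueDate, ISBN}: {Branch} determines {AuthorID, Branch} here but is not a superkey — split on Branch --> AuthorID, giving {AuthorID, Branch} and {Branch, DueDate, ISBN}.
{AuthorID, Branch}: every determinant is a superkey — BCNF.
{Branch, DueDate, ISBN}: {DueDate} determines {DueDate, ISBN} here but is not a superkey — split on DueDate --> ISBN, giving {DueDate, ISBN} and {Branch, DueDate}.
{DueDate, ISBN}: every determinant is a superkey — BCNF.
{Branch, DueDate}: every determinant is a superkey — BCNF.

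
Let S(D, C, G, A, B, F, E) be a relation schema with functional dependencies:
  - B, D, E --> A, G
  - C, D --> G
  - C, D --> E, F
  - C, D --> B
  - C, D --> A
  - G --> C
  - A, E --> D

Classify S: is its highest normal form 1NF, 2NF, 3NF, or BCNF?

Candidate keys: {A, B, E}, {A, C, E}, {A, E, G}, {B, D, E}, {C, D}, {D, G}. Prime attributes: {A, B, C, D, E, G}.
G --> C breaks BCNF: {G}⁺ = {C, G}, so {G} is not a superkey.
Since {C} ⊆ prime attributes and every other non-superkey FD also has a prime right side, the schema is in 3NF.

3NF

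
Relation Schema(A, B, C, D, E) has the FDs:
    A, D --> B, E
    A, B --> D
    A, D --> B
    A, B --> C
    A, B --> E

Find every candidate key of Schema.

{A, B}, {A, D}

{A} never appears on the right of any FD, so every key must include it.
{A, B} is a candidate key since {A, B}⁺ = {A, B, C, D, E} covers every attribute.
{A, D} is a candidate key since {A, D}⁺ = {A, B, C, D, E} covers every attribute.
No proper subset of any of these is a key, and no other minimal superkey exists.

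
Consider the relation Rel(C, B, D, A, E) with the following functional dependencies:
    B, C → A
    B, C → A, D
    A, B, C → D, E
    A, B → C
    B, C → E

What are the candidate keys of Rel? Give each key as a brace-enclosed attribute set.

{A, B}, {B, C}

Attributes never on any right-hand side: {B} — every candidate key must contain it.
{A, B} is a candidate key since {A, B}⁺ = {A, B, C, D, E} covers every attribute.
{B, C} is a candidate key since {B, C}⁺ = {A, B, C, D, E} covers every attribute.
Any other superkey properly contains one of these, so there are no further candidate keys.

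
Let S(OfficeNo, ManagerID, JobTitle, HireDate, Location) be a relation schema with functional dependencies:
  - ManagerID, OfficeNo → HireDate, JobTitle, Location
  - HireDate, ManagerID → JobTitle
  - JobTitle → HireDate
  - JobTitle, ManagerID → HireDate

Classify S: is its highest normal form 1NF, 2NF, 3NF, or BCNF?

2NF

Candidate key: {ManagerID, OfficeNo}. Prime attributes: {ManagerID, OfficeNo}.
For HireDate, ManagerID → JobTitle we have {HireDate, ManagerID}⁺ = {HireDate, JobTitle, ManagerID}; {HireDate, ManagerID} is not a superkey, so BCNF fails.
HireDate, ManagerID → JobTitle determines the non-prime attribute {JobTitle} from a non-superkey — 3NF is violated.
No proper subset of a key has a non-prime attribute in its closure, so there is no partial dependency; 2NF holds.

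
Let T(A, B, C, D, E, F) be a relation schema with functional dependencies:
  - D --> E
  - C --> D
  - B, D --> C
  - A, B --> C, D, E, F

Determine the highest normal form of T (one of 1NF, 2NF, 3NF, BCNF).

2NF

Candidate key: {A, B}. Prime attributes: {A, B}.
D --> E breaks BCNF: {D}⁺ = {D, E}, so {D} is not a superkey.
D --> E has non-prime {E} on the right and a non-superkey on the left, so 3NF fails.
Checking every proper subset of each key, none determines a non-prime attribute — 2NF is satisfied.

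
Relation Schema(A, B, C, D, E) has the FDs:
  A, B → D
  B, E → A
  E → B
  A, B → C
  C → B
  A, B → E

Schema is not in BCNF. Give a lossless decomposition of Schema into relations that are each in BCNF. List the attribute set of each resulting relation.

Candidate keys of the original relation: {A, B}, {A, C}, {E}.
{A, B, C, D, E}: {C} determines {B, C} here but is not a superkey — split on C → B, giving {B, C} and {A, C, D, E}.
{B, C} has no BCNF violation.
{A, C, D, E} has no BCNF violation.

{A, C, D, E}; {B, C}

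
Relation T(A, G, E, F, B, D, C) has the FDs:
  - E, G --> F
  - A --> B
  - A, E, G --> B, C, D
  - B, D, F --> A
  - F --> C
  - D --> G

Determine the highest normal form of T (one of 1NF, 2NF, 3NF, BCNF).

1NF

Candidate keys: {A, D, E}, {A, E, G}, {B, D, E}. Prime attributes: {A, B, D, E, G}.
For E, G --> F we have {E, G}⁺ = {C, E, F, G}; {E, G} is not a superkey, so BCNF fails.
E, G --> F determines the non-prime attribute {F} from a non-superkey — 3NF is violated.
Since {D, E} ⊂ {A, D, E} and {D, E}⁺ ⊇ {C, F} with {C, F} non-prime, there is a partial dependency; 2NF fails.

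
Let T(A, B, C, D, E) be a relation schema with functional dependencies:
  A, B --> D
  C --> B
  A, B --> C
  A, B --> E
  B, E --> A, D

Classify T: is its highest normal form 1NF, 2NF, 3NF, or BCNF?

Candidate keys: {A, B}, {A, C}, {B, E}, {C, E}. Prime attributes: {A, B, C, E}.
C --> B: {C}⁺ = {B, C}, which is not all of the attributes, so the left side is not a superkey — BCNF is violated.
But every attribute on its right side ({B}) is prime, and the same holds for every other non-superkey FD, so 3NF still holds.

3NF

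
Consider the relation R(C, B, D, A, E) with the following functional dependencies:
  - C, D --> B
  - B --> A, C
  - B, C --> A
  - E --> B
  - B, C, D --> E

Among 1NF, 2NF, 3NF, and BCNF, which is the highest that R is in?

1NF

Candidate keys: {B, D}, {C, D}, {D, E}. Prime attributes: {B, C, D, E}.
B --> A, C breaks BCNF: {B}⁺ = {A, B, C}, so {B} is not a superkey.
B --> A, C has non-prime {A} on the right and a non-superkey on the left, so 3NF fails.
{B} is a proper subset of the key {B, D}, and {B}⁺ contains the non-prime attribute {A} — a partial dependency, so 2NF is violated.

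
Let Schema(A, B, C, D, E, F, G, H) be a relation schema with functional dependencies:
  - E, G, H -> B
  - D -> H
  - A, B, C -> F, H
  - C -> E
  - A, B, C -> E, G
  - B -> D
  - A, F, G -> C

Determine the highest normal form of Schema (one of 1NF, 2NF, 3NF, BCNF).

Candidate keys: {A, B, C}, {A, B, F, G}, {A, C, D, G}, {A, C, G, H}, {A, D, F, G}, {A, F, G, H}. Prime attributes: {A, B, C, D, F, G, H}.
For E, G, H -> B we have {E, G, H}⁺ = {B, D, E, G, H}; {E, G, H} is not a superkey, so BCNF fails.
Because {E} is non-prime and the left side of C -> E is not a superkey, the relation is not in 3NF.
The proper key subset {C} of {A, B, C} determines non-prime {E}, so the relation is not even in 2NF.

1NF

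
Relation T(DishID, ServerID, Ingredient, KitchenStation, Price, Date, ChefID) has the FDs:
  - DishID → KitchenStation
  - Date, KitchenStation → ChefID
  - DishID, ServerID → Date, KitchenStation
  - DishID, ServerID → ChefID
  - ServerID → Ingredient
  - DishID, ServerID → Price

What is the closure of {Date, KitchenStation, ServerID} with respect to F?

Start with {Date, KitchenStation, ServerID}.
Date, KitchenStation → ChefID applies; add {ChefID} → now {ChefID, Date, KitchenStation, ServerID}.
ServerID → Ingredient applies; add {Ingredient} → now {ChefID, Date, Ingredient, KitchenStation, ServerID}.
No further FD applies.

{ChefID, Date, Ingredient, KitchenStation, ServerID}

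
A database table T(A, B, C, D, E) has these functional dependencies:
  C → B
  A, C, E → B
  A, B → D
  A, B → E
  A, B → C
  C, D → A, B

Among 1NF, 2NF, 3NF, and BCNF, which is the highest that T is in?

3NF

Candidate keys: {A, B}, {A, C}, {C, D}. Prime attributes: {A, B, C, D}.
For C → B we have {C}⁺ = {B, C}; {C} is not a superkey, so BCNF fails.
Since {B} ⊆ prime attributes and every other non-superkey FD also has a prime right side, the schema is in 3NF.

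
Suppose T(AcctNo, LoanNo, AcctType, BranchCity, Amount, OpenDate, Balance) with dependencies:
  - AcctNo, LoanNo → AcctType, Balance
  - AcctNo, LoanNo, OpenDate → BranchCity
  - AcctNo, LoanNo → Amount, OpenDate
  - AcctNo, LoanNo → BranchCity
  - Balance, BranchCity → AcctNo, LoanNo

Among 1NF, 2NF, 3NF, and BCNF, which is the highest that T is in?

Candidate keys: {AcctNo, LoanNo}, {Balance, BranchCity}. Prime attributes: {AcctNo, Balance, BranchCity, LoanNo}.
Every FD has a superkey on the left, so the relation is in BCNF.

BCNF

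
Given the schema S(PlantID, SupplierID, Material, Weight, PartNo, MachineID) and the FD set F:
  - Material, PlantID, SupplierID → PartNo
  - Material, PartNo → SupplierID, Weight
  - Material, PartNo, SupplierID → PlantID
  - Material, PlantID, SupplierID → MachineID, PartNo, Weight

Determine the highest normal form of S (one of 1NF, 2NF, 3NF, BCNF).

BCNF

Candidate keys: {Material, PartNo}, {Material, PlantID, SupplierID}. Prime attributes: {Material, PartNo, PlantID, SupplierID}.
Every FD has a superkey on the left, so the relation is in BCNF.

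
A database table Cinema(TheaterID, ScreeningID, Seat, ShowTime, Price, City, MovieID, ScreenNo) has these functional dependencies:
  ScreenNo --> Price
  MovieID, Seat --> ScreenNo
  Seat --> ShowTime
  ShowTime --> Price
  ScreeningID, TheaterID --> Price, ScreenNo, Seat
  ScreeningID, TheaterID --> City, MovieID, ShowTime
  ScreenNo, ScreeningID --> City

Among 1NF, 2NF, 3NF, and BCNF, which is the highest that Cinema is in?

2NF

Candidate key: {ScreeningID, TheaterID}. Prime attributes: {ScreeningID, TheaterID}.
ScreenNo --> Price: {ScreenNo}⁺ = {Price, ScreenNo}, which is not all of the attributes, so the left side is not a superkey — BCNF is violated.
ScreenNo --> Price determines the non-prime attribute {Price} from a non-superkey — 3NF is violated.
No non-prime attribute depends on a proper subset of any candidate key, so 2NF holds.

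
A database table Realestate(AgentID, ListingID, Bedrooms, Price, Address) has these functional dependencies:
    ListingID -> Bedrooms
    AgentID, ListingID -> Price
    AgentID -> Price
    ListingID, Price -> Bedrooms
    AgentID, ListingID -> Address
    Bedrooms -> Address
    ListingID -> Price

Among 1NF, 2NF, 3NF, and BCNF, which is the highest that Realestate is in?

Candidate key: {AgentID, ListingID}. Prime attributes: {AgentID, ListingID}.
ListingID -> Bedrooms: {ListingID}⁺ = {Address, Bedrooms, ListingID, Price}, which is not all of the attributes, so the left side is not a superkey — BCNF is violated.
ListingID -> Bedrooms determines the non-prime attribute {Bedrooms} from a non-superkey — 3NF is violated.
The proper key subset {AgentID} of {AgentID, ListingID} determines non-prime {Price}, so the relation is not even in 2NF.

1NF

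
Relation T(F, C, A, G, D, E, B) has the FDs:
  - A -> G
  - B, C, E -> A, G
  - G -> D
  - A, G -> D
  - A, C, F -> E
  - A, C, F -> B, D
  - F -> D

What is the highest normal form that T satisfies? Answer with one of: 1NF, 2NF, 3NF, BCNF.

1NF

Candidate keys: {A, C, F}, {B, C, E, F}. Prime attributes: {A, B, C, E, F}.
For A -> G we have {A}⁺ = {A, D, G}; {A} is not a superkey, so BCNF fails.
Because {G} is non-prime and the left side of A -> G is not a superkey, the relation is not in 3NF.
{A} is a proper subset of the key {A, C, F}, and {A}⁺ contains the non-prime attributes {D, G} — a partial dependency, so 2NF is violated.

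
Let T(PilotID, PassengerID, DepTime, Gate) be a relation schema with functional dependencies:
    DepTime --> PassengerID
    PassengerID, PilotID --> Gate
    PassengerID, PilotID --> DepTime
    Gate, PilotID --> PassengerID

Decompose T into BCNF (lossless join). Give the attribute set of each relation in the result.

{DepTime, Gate, PilotID}; {DepTime, PassengerID}

Candidate keys of the original relation: {DepTime, PilotID}, {Gate, PilotID}, {PassengerID, PilotID}.
{DepTime, Gate, PassengerID, PilotID}: {DepTime} determines {DepTime, PassengerID} here but is not a superkey — split on DepTime --> PassengerID, giving {DepTime, PassengerID} and {DepTime, Gate, PilotID}.
{DepTime, PassengerID}: every determinant is a superkey — BCNF.
{DepTime, Gate, PilotID}: every determinant is a superkey — BCNF.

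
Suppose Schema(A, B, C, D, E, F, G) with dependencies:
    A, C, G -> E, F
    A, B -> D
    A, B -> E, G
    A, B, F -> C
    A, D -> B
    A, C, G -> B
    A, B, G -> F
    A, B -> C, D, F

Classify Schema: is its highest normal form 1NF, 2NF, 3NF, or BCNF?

Candidate keys: {A, B}, {A, C, G}, {A, D}. Prime attributes: {A, B, C, D, G}.
Every FD has a superkey on the left, so the relation is in BCNF.

BCNF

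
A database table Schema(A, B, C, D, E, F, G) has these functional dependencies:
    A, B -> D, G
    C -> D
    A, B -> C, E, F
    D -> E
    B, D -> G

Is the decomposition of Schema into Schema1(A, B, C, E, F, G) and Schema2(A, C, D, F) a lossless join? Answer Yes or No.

Schema1 ∩ Schema2 = {A, C, F}; its closure under F is {A, C, D, E, F}.
This includes all of Schema2, so the common attributes are a superkey of Schema2 — the join is lossless.

Yes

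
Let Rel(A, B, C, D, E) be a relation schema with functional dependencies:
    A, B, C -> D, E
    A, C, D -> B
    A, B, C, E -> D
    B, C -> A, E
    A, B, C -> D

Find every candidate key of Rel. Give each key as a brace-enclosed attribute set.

{A, C, D}, {B, C}

Attributes never on any right-hand side: {C} — every candidate key must contain it.
{B, C}⁺ = {A, B, C, D, E} — all of the relation — so {B, C} is a candidate key.
{A, C, D}⁺ = {A, B, C, D, E} — all of the relation — so {A, C, D} is a candidate key.
Any other superkey properly contains one of these, so there are no further candidate keys.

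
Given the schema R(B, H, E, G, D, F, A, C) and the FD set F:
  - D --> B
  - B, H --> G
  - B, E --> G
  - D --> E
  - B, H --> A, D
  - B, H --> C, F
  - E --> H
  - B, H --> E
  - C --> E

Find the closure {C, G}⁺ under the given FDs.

{C, E, G, H}

Start with {C, G}.
C --> E applies; add {E} → now {C, E, G}.
E --> H applies; add {H} → now {C, E, G, H}.
No further FD applies.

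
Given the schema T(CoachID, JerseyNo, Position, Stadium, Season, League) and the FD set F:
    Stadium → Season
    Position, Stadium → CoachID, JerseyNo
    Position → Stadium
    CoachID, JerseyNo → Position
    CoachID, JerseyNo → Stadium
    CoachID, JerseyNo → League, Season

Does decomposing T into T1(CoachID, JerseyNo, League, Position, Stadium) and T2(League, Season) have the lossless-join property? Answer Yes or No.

No

T1 ∩ T2 = {League}; its closure under F is {League}.
Neither T1 nor T2 is contained in that closure, so the decomposition is lossy.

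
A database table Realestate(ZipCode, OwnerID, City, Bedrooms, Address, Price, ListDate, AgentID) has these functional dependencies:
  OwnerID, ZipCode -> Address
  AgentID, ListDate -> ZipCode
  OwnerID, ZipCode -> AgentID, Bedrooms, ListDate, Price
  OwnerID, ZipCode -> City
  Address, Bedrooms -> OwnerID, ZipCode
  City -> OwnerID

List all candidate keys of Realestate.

{Address, Bedrooms}, {AgentID, City, ListDate}, {AgentID, ListDate, OwnerID}, {City, ZipCode}, {OwnerID, ZipCode}

{Address, Bedrooms}⁺ = {Address, AgentID, Bedrooms, City, ListDate, OwnerID, Price, ZipCode} — all of the relation — so {Address, Bedrooms} is a candidate key.
{City, ZipCode}⁺ = {Address, AgentID, Bedrooms, City, ListDate, OwnerID, Price, ZipCode} — all of the relation — so {City, ZipCode} is a candidate key.
{OwnerID, ZipCode}⁺ = {Address, AgentID, Bedrooms, City, ListDate, OwnerID, Price, ZipCode} — all of the relation — so {OwnerID, ZipCode} is a candidate key.
{AgentID, City, ListDate}⁺ = {Address, AgentID, Bedrooms, City, ListDate, OwnerID, Price, ZipCode} — all of the relation — so {AgentID, City, ListDate} is a candidate key.
{AgentID, ListDate, OwnerID}⁺ = {Address, AgentID, Bedrooms, City, ListDate, OwnerID, Price, ZipCode} — all of the relation — so {AgentID, ListDate, OwnerID} is a candidate key.
No proper subset of any of these is a key, and no other minimal superkey exists.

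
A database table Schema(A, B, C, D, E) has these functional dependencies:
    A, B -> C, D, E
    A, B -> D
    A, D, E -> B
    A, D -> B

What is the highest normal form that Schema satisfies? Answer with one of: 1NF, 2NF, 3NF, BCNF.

BCNF

Candidate keys: {A, B}, {A, D}. Prime attributes: {A, B, D}.
Each dependency's left side is a superkey — BCNF holds.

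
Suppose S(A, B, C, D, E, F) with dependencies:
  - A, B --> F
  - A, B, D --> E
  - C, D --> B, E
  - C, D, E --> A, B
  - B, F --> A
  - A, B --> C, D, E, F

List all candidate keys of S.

{A, B}, {B, F}, {C, D}

Closure of {A, B} is {A, B, C, D, E, F}, the whole schema; {A, B} is a candidate key.
Closure of {B, F} is {A, B, C, D, E, F}, the whole schema; {B, F} is a candidate key.
Closure of {C, D} is {A, B, C, D, E, F}, the whole schema; {C, D} is a candidate key.
These are minimal and exhaustive — every other superkey contains one of them.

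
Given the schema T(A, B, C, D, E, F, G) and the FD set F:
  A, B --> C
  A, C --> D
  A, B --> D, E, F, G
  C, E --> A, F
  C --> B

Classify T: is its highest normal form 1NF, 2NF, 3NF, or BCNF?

3NF

Candidate keys: {A, B}, {A, C}, {C, E}. Prime attributes: {A, B, C, E}.
For C --> B we have {C}⁺ = {B, C}; {C} is not a superkey, so BCNF fails.
But every attribute on its right side ({B}) is prime, and the same holds for every other non-superkey FD, so 3NF still holds.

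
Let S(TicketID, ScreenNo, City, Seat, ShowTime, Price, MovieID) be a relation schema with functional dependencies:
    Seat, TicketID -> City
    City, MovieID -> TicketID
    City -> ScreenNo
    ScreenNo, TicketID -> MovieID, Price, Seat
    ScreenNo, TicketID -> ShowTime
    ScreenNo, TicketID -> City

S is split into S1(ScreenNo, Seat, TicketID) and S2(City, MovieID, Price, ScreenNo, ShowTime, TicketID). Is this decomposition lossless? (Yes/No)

Yes

S1 ∩ S2 = {ScreenNo, TicketID}; its closure under F is {City, MovieID, Price, ScreenNo, Seat, ShowTime, TicketID}.
Since S1 ⊆ {City, MovieID, Price, ScreenNo, Seat, ShowTime, TicketID}, the intersection is a superkey of S1; the decomposition is lossless.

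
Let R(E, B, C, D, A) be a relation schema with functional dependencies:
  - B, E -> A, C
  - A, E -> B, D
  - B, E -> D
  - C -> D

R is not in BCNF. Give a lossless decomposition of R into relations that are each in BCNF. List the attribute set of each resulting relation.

Candidate keys of the original relation: {A, E}, {B, E}.
{A, B, C, D, E}: {C} determines {C, D} here but is not a superkey — split on C -> D, giving {C, D} and {A, B, C, E}.
{C, D} has no BCNF violation.
{A, B, C, E} has no BCNF violation.

{A, B, C, E}; {C, D}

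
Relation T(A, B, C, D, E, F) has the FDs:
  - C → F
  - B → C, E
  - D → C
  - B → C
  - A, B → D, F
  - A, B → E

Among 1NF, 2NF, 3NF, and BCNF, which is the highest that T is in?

Candidate key: {A, B}. Prime attributes: {A, B}.
For C → F we have {C}⁺ = {C, F}; {C} is not a superkey, so BCNF fails.
C → F has non-prime {F} on the right and a non-superkey on the left, so 3NF fails.
Since {B} ⊂ {A, B} and {B}⁺ ⊇ {C, E, F} with {C, E, F} non-prime, there is a partial dependency; 2NF fails.

1NF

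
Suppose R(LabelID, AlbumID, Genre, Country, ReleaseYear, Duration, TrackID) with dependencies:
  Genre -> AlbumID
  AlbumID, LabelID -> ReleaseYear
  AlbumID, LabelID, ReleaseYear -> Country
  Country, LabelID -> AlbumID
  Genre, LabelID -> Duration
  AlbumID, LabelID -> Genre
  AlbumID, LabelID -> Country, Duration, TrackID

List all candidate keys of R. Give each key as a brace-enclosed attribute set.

{AlbumID, LabelID}, {Country, LabelID}, {Genre, LabelID}

No FD produces {LabelID}, so it must be in every candidate key.
{AlbumID, LabelID} is a candidate key since {AlbumID, LabelID}⁺ = {AlbumID, Country, Duration, Genre, LabelID, ReleaseYear, TrackID} covers every attribute.
{Country, LabelID} is a candidate key since {Country, LabelID}⁺ = {AlbumID, Country, Duration, Genre, LabelID, ReleaseYear, TrackID} covers every attribute.
{Genre, LabelID} is a candidate key since {Genre, LabelID}⁺ = {AlbumID, Country, Duration, Genre, LabelID, ReleaseYear, TrackID} covers every attribute.
Any other superkey properly contains one of these, so there are no further candidate keys.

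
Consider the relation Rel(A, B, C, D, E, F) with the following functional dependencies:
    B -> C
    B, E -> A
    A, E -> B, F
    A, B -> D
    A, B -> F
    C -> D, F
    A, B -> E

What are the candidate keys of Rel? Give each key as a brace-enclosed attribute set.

{A, B}, {A, E}, {B, E}

{A, B}⁺ = {A, B, C, D, E, F} — all of the relation — so {A, B} is a candidate key.
{A, E}⁺ = {A, B, C, D, E, F} — all of the relation — so {A, E} is a candidate key.
{B, E}⁺ = {A, B, C, D, E, F} — all of the relation — so {B, E} is a candidate key.
Any other superkey properly contains one of these, so there are no further candidate keys.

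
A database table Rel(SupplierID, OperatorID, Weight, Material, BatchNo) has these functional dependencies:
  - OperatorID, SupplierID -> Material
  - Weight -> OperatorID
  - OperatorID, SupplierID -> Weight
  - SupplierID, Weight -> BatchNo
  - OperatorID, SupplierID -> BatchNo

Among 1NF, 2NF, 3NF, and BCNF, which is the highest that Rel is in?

Candidate keys: {OperatorID, SupplierID}, {SupplierID, Weight}. Prime attributes: {OperatorID, SupplierID, Weight}.
Weight -> OperatorID: {Weight}⁺ = {OperatorID, Weight}, which is not all of the attributes, so the left side is not a superkey — BCNF is violated.
Since {OperatorID} ⊆ prime attributes and every other non-superkey FD also has a prime right side, the schema is in 3NF.

3NF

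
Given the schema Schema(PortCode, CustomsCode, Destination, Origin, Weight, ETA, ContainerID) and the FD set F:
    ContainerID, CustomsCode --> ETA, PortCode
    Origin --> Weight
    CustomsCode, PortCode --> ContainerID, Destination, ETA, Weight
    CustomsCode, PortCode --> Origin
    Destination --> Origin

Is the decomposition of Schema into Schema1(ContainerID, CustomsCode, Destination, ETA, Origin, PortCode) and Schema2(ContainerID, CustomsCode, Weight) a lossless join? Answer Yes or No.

Yes

Common attributes: {ContainerID, CustomsCode}; their closure is {ContainerID, CustomsCode, Destination, ETA, Origin, PortCode, Weight}.
Since Schema1 ⊆ {ContainerID, CustomsCode, Destination, ETA, Origin, PortCode, Weight}, the intersection is a superkey of Schema1; the decomposition is lossless.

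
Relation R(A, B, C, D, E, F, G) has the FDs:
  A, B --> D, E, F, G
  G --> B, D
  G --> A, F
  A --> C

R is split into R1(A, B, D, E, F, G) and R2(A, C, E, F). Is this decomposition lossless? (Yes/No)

Yes

The shared attributes are {A, E, F} and {A, E, F}⁺ = {A, C, E, F}.
R2 is contained in that closure, so R1 ∩ R2 --> R2 holds and the join is lossless.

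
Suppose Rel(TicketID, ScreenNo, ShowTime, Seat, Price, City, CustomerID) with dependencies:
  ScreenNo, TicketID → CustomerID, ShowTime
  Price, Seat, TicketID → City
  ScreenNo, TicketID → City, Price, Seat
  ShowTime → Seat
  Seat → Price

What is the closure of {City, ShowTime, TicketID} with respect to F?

Start with {City, ShowTime, TicketID}.
ShowTime → Seat applies; add {Seat} → now {City, Seat, ShowTime, TicketID}.
Seat → Price applies; add {Price} → now {City, Price, Seat, ShowTime, TicketID}.
No further FD applies.

{City, Price, Seat, ShowTime, TicketID}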